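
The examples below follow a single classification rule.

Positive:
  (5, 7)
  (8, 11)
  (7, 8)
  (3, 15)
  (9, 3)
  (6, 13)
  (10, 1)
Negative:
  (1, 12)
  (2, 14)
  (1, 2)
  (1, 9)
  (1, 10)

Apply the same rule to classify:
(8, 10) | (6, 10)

Positive, Positive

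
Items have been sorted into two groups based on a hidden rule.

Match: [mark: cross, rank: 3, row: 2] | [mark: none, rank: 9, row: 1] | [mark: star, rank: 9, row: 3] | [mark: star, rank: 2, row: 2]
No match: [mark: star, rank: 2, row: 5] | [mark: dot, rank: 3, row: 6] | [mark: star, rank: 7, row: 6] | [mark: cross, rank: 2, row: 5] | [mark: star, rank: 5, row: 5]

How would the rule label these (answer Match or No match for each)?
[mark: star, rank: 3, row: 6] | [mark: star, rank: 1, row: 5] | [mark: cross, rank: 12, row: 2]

No match, No match, Match

One predicate separates the groups cleanly: row ≤ 3.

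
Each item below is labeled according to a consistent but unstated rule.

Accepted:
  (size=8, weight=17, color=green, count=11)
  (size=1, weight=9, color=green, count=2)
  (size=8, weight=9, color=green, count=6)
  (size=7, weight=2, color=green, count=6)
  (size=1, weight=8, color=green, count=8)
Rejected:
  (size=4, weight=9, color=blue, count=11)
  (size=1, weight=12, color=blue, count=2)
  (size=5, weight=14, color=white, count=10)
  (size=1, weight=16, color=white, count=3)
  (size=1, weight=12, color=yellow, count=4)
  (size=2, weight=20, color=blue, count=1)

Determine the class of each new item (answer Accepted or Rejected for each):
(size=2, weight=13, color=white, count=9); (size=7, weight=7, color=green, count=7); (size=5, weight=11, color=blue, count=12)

The rule appears to be: color is green.

Rejected, Accepted, Rejected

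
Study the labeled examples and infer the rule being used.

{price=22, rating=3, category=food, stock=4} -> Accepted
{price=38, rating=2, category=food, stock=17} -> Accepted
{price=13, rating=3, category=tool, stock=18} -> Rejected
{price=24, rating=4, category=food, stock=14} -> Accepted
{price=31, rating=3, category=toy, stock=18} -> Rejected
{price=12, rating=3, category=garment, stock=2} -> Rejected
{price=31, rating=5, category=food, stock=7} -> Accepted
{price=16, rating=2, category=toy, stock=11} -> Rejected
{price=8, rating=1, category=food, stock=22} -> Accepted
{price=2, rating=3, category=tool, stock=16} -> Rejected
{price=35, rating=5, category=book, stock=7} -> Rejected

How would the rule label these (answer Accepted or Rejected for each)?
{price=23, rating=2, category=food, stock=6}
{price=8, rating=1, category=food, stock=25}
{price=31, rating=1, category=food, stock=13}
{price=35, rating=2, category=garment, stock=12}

Looking at the examples, the only property every 'Accepted' case has and every 'Rejected' case lacks is: category is food.
{price=23, rating=2, category=food, stock=6} — category is food, hence Accepted. {price=8, rating=1, category=food, stock=25} — category is food, hence Accepted. {price=31, rating=1, category=food, stock=13} — category is food, hence Accepted. {price=35, rating=2, category=garment, stock=12} — category is garment, hence Rejected.

Accepted, Accepted, Accepted, Rejected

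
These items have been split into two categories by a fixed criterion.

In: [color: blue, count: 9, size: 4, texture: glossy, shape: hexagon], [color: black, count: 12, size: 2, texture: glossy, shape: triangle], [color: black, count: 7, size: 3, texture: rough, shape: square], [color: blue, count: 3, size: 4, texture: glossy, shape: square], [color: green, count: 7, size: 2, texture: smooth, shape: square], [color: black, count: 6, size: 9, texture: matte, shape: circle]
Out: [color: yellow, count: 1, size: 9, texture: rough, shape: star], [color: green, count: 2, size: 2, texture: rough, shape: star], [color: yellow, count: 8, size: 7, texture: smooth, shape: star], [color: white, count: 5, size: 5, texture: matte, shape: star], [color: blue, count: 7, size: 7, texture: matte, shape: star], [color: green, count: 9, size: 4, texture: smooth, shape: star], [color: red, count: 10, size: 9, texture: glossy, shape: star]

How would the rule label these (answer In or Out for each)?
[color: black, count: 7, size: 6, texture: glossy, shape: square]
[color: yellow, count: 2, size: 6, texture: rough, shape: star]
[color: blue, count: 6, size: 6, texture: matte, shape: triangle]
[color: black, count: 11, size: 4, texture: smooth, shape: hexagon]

In, Out, In, In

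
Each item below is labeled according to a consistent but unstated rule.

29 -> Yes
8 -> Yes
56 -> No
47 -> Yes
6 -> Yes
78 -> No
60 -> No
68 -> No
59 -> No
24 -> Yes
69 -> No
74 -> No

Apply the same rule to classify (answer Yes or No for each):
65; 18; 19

No, Yes, Yes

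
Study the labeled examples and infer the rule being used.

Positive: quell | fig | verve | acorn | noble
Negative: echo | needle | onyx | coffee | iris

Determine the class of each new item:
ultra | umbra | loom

All 'Positive' examples share one property — odd length — and every 'Negative' example lacks it.
Positive: ultra, since length 5.
Positive: umbra, since length 5.
Negative: loom, since length 4.

Positive, Positive, Negative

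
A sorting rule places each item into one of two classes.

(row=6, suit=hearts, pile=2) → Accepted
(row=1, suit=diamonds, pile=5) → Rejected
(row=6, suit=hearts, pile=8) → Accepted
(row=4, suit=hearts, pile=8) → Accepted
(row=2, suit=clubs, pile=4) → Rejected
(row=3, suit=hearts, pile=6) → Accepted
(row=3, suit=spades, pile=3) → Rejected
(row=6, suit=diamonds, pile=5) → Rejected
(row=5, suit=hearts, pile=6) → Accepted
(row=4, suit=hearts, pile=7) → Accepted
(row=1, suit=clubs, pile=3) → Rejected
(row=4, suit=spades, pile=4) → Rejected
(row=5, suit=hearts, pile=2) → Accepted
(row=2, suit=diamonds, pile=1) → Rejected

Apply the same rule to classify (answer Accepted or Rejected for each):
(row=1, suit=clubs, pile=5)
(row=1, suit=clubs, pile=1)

The classifier is using: suit is hearts.
(row=1, suit=clubs, pile=5) → suit is clubs → Rejected.
(row=1, suit=clubs, pile=1) → suit is clubs → Rejected.

Rejected, Rejected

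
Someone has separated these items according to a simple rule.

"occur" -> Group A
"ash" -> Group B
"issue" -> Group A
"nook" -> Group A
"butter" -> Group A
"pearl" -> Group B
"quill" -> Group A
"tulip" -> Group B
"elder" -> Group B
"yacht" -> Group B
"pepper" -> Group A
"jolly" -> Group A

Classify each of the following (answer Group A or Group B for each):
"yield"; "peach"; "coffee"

Group B, Group B, Group A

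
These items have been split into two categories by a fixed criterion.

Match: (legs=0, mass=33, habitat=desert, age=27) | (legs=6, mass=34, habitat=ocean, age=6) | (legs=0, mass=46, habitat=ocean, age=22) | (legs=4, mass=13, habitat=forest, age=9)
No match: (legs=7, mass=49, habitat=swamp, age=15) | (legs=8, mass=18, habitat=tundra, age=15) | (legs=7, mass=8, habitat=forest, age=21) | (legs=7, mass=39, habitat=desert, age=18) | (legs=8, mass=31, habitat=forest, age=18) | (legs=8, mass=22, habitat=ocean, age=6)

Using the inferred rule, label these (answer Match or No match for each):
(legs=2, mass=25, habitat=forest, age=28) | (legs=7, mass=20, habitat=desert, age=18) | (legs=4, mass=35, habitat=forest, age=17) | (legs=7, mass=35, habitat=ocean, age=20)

Match, No match, Match, No match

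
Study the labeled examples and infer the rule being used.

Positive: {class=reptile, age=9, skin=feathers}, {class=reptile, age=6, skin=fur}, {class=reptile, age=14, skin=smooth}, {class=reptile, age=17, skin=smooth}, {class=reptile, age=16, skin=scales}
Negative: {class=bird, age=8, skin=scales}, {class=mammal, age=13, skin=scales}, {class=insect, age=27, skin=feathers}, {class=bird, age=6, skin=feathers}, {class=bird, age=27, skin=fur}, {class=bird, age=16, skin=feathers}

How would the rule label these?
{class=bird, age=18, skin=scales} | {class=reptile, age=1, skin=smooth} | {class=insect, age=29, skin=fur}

The simplest hypothesis consistent with all the labels is: class is reptile.
{class=bird, age=18, skin=scales}: Negative (class is bird). {class=reptile, age=1, skin=smooth}: Positive (class is reptile). {class=insect, age=29, skin=fur}: Negative (class is insect).

Negative, Positive, Negative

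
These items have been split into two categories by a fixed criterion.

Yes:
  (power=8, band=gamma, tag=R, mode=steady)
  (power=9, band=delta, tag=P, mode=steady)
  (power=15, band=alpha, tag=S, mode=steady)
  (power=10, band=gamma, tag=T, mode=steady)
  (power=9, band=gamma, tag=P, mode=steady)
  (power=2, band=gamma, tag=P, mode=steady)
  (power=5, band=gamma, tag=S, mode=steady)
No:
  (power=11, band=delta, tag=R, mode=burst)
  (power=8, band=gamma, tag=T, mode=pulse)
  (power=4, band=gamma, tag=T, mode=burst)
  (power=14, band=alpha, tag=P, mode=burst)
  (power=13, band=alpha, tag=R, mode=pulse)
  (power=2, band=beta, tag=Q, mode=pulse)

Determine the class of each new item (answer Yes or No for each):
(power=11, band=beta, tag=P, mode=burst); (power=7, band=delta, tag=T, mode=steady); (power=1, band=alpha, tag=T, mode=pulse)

Rule: mode is steady. This holds for each 'Yes' example and fails for each 'No' one.
(power=11, band=beta, tag=P, mode=burst): mode is burst, does not fit → No. (power=7, band=delta, tag=T, mode=steady): mode is steady, satisfies this → Yes. (power=1, band=alpha, tag=T, mode=pulse): mode is pulse, does not fit → No.

No, Yes, No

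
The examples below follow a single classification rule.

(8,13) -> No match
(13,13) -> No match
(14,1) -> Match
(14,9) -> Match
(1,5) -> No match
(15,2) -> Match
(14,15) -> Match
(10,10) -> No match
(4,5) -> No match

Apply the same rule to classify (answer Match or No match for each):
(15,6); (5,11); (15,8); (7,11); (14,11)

Match, No match, Match, No match, Match

The rule appears to be: first ≥ 14.
(15,6): Match (first 15). (5,11): No match (first 5). (15,8): Match (first 15). (7,11): No match (first 7). (14,11): Match (first 14).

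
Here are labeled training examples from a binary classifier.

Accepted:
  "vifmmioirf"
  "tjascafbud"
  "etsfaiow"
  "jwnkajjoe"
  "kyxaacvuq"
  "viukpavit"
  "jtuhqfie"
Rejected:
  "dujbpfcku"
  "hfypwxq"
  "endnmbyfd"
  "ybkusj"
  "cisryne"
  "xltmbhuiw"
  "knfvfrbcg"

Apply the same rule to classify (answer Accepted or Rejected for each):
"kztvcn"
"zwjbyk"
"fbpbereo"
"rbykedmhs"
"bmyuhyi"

The classifier is using: has ≥ 3 vowels.

Rejected, Rejected, Accepted, Rejected, Rejected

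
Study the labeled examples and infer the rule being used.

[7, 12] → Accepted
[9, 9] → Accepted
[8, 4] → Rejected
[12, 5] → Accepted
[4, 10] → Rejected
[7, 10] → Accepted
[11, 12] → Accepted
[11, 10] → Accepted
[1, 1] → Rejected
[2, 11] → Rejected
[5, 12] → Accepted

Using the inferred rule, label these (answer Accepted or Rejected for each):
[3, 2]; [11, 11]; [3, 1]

The common property of the 'Accepted' items is: sum ≥ 17. No 'Rejected' item has it.
[3, 2] — 3+2 = 5, hence Rejected. [11, 11] — 11+11 = 22, hence Accepted. [3, 1] — 3+1 = 4, hence Rejected.

Rejected, Accepted, Rejected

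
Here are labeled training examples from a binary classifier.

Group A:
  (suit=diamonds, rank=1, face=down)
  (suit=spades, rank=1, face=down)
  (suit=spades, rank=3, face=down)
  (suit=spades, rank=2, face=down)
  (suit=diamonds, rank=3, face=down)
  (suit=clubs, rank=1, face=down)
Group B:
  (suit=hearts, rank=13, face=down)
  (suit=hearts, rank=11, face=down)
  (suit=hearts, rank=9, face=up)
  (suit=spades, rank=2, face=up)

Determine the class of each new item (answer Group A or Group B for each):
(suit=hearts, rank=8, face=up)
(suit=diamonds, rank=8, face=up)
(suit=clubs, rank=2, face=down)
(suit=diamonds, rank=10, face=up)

Group B, Group B, Group A, Group B

The pattern is that an item is 'Group A' exactly when: face is down AND rank ≤ 3.
(suit=hearts, rank=8, face=up) — face is up, rank = 8, hence Group B. (suit=diamonds, rank=8, face=up) — face is up, rank = 8, hence Group B. (suit=clubs, rank=2, face=down) — face is down, rank = 2, hence Group A. (suit=diamonds, rank=10, face=up) — face is up, rank = 10, hence Group B.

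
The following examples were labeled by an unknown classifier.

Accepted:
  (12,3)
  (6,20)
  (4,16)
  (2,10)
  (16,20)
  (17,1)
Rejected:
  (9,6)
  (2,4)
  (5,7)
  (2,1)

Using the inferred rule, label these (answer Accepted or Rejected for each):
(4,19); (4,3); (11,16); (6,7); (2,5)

Accepted, Rejected, Accepted, Rejected, Rejected

The classifier is using: max ≥ 10.
(4,19): Accepted (max 19). (4,3): Rejected (max 4). (11,16): Accepted (max 16). (6,7): Rejected (max 7). (2,5): Rejected (max 5).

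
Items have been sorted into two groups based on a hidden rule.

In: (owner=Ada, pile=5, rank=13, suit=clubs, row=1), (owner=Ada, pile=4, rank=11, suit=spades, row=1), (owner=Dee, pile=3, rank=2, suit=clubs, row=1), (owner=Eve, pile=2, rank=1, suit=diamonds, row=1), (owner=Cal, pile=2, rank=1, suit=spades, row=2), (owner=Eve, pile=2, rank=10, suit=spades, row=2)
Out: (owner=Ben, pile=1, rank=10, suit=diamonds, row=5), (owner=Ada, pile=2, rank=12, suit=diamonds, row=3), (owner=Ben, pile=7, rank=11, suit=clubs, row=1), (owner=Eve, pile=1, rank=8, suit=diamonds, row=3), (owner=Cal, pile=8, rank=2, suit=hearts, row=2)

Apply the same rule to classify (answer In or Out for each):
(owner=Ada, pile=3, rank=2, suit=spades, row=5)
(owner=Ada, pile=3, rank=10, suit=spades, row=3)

Out, Out

One predicate separates the groups cleanly: row ≤ 2 AND pile ≤ 5.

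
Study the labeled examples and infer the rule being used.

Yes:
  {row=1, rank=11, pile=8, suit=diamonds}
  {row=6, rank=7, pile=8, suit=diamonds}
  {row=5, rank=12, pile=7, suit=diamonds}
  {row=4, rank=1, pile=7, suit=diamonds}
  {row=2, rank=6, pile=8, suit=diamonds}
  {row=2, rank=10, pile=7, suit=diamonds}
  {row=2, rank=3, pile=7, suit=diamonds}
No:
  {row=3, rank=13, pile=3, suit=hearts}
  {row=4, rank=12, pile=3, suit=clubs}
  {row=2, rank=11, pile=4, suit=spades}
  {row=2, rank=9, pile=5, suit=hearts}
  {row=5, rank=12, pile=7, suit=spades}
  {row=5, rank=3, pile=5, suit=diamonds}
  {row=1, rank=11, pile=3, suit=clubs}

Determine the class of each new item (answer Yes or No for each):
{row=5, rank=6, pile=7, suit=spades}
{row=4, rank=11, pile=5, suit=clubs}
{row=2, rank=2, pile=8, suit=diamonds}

No, No, Yes

The common property of the 'Yes' items is: suit is diamonds AND pile ≥ 7. No 'No' item has it.
{row=5, rank=6, pile=7, suit=spades}: suit is spades, pile = 7 — does not pass, so No. {row=4, rank=11, pile=5, suit=clubs}: suit is clubs, pile = 5 — does not pass, so No. {row=2, rank=2, pile=8, suit=diamonds}: suit is diamonds, pile = 8 — fits, so Yes.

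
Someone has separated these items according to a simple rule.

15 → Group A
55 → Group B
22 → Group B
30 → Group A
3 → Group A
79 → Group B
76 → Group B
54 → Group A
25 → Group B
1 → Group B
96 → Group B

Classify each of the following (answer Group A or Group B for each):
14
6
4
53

Group B, Group A, Group B, Group B

The simplest hypothesis consistent with all the labels is: multiple of 3 AND at most 54.
14 — 14 = 3·4 + 2, 14 ≤ 54, hence Group B.
6 — 6 = 3·2, 6 ≤ 54, hence Group A.
4 — 4 = 3·1 + 1, 4 ≤ 54, hence Group B.
53 — 53 = 3·17 + 2, 53 ≤ 54, hence Group B.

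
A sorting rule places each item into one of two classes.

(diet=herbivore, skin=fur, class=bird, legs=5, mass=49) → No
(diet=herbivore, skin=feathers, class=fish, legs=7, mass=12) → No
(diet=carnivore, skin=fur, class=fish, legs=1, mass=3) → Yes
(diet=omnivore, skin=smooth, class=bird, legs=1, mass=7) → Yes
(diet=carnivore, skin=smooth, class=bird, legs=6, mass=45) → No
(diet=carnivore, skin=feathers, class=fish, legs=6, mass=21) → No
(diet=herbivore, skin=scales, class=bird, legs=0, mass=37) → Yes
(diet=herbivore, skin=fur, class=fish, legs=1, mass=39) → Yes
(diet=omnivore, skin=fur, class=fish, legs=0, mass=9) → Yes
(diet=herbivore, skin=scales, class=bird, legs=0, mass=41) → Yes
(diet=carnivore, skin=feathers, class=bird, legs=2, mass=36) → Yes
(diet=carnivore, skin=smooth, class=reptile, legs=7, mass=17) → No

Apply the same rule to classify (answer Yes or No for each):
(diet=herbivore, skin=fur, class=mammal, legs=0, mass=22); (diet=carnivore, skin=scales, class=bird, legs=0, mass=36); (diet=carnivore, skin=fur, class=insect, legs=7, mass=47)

Yes, Yes, No

The classifier is using: legs ≤ 2.
(diet=herbivore, skin=fur, class=mammal, legs=0, mass=22) — legs = 0, hence Yes. (diet=carnivore, skin=scales, class=bird, legs=0, mass=36) — legs = 0, hence Yes. (diet=carnivore, skin=fur, class=insect, legs=7, mass=47) — legs = 7, hence No.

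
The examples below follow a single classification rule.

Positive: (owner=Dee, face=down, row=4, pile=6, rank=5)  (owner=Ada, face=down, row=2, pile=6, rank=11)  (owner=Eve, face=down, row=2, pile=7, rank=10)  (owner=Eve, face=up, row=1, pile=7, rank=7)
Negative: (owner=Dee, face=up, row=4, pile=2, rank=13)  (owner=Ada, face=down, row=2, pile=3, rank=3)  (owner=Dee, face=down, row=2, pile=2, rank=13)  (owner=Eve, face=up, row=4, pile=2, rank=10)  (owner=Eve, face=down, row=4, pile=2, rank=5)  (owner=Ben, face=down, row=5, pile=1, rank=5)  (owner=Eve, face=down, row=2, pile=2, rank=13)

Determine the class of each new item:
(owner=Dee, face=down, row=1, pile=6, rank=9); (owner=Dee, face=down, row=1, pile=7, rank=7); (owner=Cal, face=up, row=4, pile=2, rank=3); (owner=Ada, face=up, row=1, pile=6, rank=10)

A rule that fits every label: pile ≥ 6 — true of each 'Positive' example, false of each 'Negative' one.
(owner=Dee, face=down, row=1, pile=6, rank=9): Positive (pile = 6). (owner=Dee, face=down, row=1, pile=7, rank=7): Positive (pile = 7). (owner=Cal, face=up, row=4, pile=2, rank=3): Negative (pile = 2). (owner=Ada, face=up, row=1, pile=6, rank=10): Positive (pile = 6).

Positive, Positive, Negative, Positive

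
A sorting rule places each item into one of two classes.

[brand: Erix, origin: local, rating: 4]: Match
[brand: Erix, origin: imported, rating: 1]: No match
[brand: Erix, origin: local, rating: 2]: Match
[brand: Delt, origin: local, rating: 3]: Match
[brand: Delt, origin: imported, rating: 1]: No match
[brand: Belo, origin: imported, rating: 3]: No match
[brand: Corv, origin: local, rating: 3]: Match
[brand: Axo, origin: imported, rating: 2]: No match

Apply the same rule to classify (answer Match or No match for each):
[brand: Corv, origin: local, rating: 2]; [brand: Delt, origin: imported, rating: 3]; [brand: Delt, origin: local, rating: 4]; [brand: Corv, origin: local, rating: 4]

The simplest hypothesis consistent with all the labels is: origin is local.

Match, No match, Match, Match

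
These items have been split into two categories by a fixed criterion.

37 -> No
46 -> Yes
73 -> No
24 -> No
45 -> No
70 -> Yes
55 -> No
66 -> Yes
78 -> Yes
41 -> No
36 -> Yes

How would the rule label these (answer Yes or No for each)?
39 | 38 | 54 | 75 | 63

No, Yes, Yes, No, No

The simplest hypothesis consistent with all the labels is: even AND at least 36.
39: 39 is odd, 39 ≥ 36, fails the rule → No.
38: 38 is even, 38 ≥ 36, passes → Yes.
54: 54 is even, 54 ≥ 36, passes → Yes.
75: 75 is odd, 75 ≥ 36, fails the rule → No.
63: 63 is odd, 63 ≥ 36, fails the rule → No.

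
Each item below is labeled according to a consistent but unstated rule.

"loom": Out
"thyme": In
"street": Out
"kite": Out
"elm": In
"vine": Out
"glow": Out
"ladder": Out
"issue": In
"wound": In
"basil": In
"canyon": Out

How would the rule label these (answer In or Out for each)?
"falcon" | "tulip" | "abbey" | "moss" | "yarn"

The simplest hypothesis consistent with all the labels is: odd length.
"falcon": Out (length 6).
"tulip": In (length 5).
"abbey": In (length 5).
"moss": Out (length 4).
"yarn": Out (length 4).

Out, In, In, Out, Out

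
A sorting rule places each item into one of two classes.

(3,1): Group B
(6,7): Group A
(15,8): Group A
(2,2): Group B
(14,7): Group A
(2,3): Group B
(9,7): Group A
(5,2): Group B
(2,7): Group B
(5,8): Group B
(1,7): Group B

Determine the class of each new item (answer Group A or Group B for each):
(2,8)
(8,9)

Group B, Group A

The distinguishing property — first ≥ 6 — holds for all the 'Group A' cases and none of the 'Group B' cases.
(2,8): Group B (first 2). (8,9): Group A (first 8).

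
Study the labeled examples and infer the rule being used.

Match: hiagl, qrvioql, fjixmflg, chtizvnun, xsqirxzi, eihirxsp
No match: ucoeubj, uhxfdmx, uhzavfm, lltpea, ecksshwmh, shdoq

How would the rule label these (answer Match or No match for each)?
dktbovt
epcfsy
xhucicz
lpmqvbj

No match, No match, Match, No match

The classifier is using: contains 'i'.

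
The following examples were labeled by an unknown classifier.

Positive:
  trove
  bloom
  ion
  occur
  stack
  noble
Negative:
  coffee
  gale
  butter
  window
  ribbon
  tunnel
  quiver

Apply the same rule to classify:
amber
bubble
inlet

Positive, Negative, Positive

Rule: odd length. This holds for each 'Positive' example and fails for each 'Negative' one.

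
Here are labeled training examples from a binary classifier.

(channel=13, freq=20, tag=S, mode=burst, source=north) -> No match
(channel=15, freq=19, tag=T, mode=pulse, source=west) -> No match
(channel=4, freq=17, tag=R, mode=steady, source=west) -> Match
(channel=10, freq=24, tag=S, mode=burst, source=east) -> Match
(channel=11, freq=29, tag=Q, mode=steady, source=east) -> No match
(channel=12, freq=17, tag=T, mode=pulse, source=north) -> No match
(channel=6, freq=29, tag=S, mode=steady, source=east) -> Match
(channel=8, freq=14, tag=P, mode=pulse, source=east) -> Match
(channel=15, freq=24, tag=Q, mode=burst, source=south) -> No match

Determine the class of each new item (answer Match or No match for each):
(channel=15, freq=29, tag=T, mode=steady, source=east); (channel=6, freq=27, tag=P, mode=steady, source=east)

The rule appears to be: channel ≤ 10.
(channel=15, freq=29, tag=T, mode=steady, source=east): No match (channel = 15).
(channel=6, freq=27, tag=P, mode=steady, source=east): Match (channel = 6).

No match, Match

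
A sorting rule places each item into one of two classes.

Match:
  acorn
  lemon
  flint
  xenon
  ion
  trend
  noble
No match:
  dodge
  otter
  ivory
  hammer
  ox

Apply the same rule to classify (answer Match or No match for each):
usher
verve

No match, No match

All 'Match' examples share one property — contains 'n' — and every 'No match' example lacks it.
usher — no 'n', hence No match. verve — no 'n', hence No match.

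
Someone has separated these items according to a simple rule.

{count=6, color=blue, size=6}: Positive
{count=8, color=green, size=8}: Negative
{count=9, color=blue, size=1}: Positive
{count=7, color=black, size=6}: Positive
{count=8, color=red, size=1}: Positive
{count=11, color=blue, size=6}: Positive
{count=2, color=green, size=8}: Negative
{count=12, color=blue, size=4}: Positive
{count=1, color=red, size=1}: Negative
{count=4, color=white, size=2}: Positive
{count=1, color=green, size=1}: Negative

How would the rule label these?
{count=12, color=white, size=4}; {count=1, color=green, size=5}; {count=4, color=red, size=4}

Positive, Negative, Positive

All 'Positive' examples share one property — count ≥ 2 AND size ≤ 6 — and every 'Negative' example lacks it.
{count=12, color=white, size=4}: count = 12, size = 4, satisfies this → Positive.
{count=1, color=green, size=5}: count = 1, size = 5, does not satisfy this → Negative.
{count=4, color=red, size=4}: count = 4, size = 4, satisfies this → Positive.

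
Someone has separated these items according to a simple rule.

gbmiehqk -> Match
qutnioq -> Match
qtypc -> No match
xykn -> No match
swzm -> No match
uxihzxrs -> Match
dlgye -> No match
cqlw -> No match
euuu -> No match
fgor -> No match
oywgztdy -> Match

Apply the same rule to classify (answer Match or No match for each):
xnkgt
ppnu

The distinguishing property — length ≥ 7 — holds for all the 'Match' cases and none of the 'No match' cases.
xnkgt: length 5, does not pass → No match. ppnu: length 4, does not pass → No match.

No match, No match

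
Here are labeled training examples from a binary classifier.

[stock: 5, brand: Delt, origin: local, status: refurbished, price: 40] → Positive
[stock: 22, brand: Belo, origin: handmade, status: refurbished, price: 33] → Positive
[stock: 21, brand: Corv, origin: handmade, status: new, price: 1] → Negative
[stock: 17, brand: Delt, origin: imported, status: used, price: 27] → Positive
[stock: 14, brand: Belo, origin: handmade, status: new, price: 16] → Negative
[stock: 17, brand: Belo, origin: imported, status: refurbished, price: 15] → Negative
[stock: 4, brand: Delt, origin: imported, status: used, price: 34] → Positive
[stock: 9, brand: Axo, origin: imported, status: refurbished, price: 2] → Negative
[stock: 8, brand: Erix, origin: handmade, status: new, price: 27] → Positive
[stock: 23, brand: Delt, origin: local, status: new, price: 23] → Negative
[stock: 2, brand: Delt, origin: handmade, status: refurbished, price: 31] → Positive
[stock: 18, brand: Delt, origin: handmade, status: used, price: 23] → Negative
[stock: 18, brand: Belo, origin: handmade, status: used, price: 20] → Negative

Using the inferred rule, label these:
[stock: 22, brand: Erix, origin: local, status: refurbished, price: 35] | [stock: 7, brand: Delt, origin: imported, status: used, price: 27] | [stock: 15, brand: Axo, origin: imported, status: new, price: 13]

'Positive' ⟺ price ≥ 27.
[stock: 22, brand: Erix, origin: local, status: refurbished, price: 35]: price = 35 — satisfies this, so Positive.
[stock: 7, brand: Delt, origin: imported, status: used, price: 27]: price = 27 — satisfies this, so Positive.
[stock: 15, brand: Axo, origin: imported, status: new, price: 13]: price = 13 — does not pass, so Negative.

Positive, Positive, Negative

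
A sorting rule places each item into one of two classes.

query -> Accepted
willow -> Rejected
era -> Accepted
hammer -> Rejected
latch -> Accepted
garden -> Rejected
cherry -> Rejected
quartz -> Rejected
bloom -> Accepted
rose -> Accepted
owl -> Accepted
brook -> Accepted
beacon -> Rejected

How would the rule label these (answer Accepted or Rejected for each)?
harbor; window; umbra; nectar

Rejected, Rejected, Accepted, Rejected

All 'Accepted' examples share one property — length ≤ 5 — and every 'Rejected' example lacks it.
harbor: length 6 — doesn't match, so Rejected. window: length 6 — doesn't match, so Rejected. umbra: length 5 — checks out, so Accepted. nectar: length 6 — doesn't match, so Rejected.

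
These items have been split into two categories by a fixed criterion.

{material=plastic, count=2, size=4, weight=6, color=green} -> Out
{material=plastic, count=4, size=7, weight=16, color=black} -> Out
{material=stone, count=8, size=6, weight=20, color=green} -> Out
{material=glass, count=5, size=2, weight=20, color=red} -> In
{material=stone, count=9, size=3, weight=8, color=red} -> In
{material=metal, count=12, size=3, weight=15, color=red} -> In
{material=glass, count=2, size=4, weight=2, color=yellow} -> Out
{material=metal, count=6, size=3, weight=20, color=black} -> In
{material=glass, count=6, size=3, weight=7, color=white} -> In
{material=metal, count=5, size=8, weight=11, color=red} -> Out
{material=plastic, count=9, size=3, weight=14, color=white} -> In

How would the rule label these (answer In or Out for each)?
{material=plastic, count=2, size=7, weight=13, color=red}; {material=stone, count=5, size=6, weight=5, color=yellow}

Out, Out

The common property of the 'In' items is: size ≤ 3. No 'Out' item has it.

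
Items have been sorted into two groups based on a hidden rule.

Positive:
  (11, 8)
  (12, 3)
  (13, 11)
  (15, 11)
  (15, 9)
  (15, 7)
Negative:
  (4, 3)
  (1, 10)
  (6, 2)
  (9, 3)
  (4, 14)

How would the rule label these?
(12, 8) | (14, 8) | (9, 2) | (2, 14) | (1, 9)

Positive, Positive, Negative, Negative, Negative

All 'Positive' examples share one property — first ≥ 10 — and every 'Negative' example lacks it.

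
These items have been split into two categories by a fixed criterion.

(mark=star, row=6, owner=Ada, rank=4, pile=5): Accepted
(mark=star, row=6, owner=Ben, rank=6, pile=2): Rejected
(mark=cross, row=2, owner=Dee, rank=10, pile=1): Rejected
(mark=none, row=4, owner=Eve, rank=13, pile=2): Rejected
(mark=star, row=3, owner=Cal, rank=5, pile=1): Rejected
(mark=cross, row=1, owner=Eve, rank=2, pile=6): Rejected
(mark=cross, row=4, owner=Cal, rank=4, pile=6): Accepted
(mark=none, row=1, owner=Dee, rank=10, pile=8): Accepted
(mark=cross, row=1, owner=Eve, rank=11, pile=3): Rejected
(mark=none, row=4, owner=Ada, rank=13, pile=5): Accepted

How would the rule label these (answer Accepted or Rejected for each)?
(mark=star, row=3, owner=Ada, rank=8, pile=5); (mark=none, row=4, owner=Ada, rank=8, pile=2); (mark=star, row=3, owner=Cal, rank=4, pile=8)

The distinguishing property — rank ≥ 4 AND pile ≥ 5 — holds for all the 'Accepted' cases and none of the 'Rejected' cases.
(mark=star, row=3, owner=Ada, rank=8, pile=5): rank = 8, pile = 5, has this property → Accepted.
(mark=none, row=4, owner=Ada, rank=8, pile=2): rank = 8, pile = 2, fails the rule → Rejected.
(mark=star, row=3, owner=Cal, rank=4, pile=8): rank = 4, pile = 8, has this property → Accepted.

Accepted, Rejected, Accepted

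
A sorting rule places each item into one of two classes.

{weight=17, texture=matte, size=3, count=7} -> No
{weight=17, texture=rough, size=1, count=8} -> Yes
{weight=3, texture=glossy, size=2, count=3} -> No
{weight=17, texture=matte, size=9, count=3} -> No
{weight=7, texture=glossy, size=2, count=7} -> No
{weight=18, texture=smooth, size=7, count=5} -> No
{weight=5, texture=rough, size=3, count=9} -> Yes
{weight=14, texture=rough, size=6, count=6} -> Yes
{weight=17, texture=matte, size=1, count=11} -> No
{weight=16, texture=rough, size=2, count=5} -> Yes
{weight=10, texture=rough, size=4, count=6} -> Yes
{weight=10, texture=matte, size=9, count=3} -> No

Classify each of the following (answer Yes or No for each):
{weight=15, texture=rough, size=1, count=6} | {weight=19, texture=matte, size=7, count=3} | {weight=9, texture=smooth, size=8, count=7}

Yes, No, No

The distinguishing property — texture is rough — holds for all the 'Yes' cases and none of the 'No' cases.
{weight=15, texture=rough, size=1, count=6} — texture is rough, hence Yes.
{weight=19, texture=matte, size=7, count=3} — texture is matte, hence No.
{weight=9, texture=smooth, size=8, count=7} — texture is smooth, hence No.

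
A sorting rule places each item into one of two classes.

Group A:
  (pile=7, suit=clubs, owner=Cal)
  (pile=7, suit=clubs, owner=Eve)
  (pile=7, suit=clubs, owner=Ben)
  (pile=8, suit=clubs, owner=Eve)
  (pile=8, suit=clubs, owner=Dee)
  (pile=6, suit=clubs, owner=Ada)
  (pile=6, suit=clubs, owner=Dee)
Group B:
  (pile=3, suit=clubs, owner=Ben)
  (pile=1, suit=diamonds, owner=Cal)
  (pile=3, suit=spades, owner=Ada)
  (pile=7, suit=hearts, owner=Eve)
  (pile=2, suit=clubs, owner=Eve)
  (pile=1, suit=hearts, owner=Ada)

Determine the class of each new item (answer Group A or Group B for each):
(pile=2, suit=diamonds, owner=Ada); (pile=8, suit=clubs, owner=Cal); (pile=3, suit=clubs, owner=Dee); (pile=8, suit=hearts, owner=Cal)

All 'Group A' examples share one property — suit is clubs AND pile ≥ 6 — and every 'Group B' example lacks it.
(pile=2, suit=diamonds, owner=Ada): suit is diamonds, pile = 2 — doesn't match, so Group B.
(pile=8, suit=clubs, owner=Cal): suit is clubs, pile = 8 — matches, so Group A.
(pile=3, suit=clubs, owner=Dee): suit is clubs, pile = 3 — doesn't match, so Group B.
(pile=8, suit=hearts, owner=Cal): suit is hearts, pile = 8 — doesn't match, so Group B.

Group B, Group A, Group B, Group B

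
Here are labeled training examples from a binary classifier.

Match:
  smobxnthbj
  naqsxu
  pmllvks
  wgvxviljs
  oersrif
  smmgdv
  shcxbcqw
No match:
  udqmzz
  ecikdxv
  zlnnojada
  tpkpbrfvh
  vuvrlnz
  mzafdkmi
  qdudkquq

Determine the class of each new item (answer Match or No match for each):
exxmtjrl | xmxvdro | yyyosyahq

No match, No match, Match

The simplest hypothesis consistent with all the labels is: contains 's'.
No match: exxmtjrl, since no 's'. No match: xmxvdro, since no 's'. Match: yyyosyahq, since has 's'.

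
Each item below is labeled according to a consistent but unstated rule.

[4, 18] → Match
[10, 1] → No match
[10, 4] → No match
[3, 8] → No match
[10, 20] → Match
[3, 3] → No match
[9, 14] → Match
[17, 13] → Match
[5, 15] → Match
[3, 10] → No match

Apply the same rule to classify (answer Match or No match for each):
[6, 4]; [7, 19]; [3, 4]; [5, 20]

No match, Match, No match, Match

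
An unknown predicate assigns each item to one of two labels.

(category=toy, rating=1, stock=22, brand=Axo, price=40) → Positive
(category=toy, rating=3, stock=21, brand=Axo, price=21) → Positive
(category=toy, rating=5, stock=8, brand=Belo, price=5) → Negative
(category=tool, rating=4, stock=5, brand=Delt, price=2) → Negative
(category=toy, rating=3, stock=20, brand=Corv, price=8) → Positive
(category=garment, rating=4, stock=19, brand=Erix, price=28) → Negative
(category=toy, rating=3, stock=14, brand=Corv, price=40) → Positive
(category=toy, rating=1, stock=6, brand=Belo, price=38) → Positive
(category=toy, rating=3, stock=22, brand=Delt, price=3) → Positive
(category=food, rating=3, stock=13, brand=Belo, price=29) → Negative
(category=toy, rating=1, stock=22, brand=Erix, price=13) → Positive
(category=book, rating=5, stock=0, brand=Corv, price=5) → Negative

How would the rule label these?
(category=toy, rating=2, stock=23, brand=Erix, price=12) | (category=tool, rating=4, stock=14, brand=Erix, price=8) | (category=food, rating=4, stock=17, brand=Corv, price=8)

A rule that fits every label: category is toy AND rating ≤ 3 — true of each 'Positive' example, false of each 'Negative' one.

Positive, Negative, Negative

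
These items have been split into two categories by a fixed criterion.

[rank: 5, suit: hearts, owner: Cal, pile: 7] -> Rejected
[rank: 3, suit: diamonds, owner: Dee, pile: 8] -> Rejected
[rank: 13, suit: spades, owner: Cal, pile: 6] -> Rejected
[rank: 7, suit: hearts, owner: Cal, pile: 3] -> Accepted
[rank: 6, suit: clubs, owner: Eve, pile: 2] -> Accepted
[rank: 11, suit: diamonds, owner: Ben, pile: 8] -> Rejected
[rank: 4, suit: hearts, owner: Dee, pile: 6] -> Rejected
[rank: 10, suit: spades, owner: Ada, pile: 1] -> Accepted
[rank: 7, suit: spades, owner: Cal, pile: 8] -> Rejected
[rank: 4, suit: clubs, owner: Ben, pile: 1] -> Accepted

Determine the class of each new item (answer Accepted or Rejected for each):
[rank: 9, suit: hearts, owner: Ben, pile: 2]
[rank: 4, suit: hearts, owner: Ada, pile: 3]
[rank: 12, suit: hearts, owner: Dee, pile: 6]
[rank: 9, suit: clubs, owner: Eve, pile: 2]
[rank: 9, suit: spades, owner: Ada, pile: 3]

The distinguishing property — pile ≤ 3 — holds for all the 'Accepted' cases and none of the 'Rejected' cases.
[rank: 9, suit: hearts, owner: Ben, pile: 2]: pile = 2, qualifies → Accepted.
[rank: 4, suit: hearts, owner: Ada, pile: 3]: pile = 3, qualifies → Accepted.
[rank: 12, suit: hearts, owner: Dee, pile: 6]: pile = 6, does not pass → Rejected.
[rank: 9, suit: clubs, owner: Eve, pile: 2]: pile = 2, qualifies → Accepted.
[rank: 9, suit: spades, owner: Ada, pile: 3]: pile = 3, qualifies → Accepted.

Accepted, Accepted, Rejected, Accepted, Accepted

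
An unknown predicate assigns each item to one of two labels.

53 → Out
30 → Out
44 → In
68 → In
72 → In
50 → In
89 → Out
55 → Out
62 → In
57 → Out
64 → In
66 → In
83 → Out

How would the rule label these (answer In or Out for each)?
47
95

The classifier is using: even AND at least 44.

Out, Out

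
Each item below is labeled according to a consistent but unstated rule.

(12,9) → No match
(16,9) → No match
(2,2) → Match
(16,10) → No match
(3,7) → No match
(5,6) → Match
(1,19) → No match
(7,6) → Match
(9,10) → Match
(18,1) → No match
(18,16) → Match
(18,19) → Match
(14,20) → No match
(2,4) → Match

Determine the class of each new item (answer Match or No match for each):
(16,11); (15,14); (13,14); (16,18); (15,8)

No match, Match, Match, Match, No match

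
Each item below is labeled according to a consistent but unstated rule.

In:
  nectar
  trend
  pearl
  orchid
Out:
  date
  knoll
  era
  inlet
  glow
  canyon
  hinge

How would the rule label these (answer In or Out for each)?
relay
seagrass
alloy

Rule: length ≥ 4 AND contains 'r'. This holds for each 'In' example and fails for each 'Out' one.
relay: length 5, has 'r', meets the rule → In. seagrass: length 8, has 'r', meets the rule → In. alloy: length 5, no 'r', doesn't qualify → Out.

In, In, Out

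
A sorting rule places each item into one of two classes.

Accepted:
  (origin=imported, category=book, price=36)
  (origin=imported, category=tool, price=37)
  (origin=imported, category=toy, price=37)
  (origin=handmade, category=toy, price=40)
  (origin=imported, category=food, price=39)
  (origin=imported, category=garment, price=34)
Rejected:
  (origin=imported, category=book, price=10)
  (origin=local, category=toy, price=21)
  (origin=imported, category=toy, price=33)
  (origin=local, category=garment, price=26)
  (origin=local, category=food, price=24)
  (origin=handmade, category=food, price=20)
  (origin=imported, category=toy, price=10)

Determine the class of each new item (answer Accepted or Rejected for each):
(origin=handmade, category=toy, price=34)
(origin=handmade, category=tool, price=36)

Accepted, Accepted

The classifier is using: price ≥ 34.
(origin=handmade, category=toy, price=34): price = 34, qualifies → Accepted. (origin=handmade, category=tool, price=36): price = 36, qualifies → Accepted.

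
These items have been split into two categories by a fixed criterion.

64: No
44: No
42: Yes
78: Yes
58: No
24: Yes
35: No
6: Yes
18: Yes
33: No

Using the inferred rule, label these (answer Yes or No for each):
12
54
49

Yes, Yes, No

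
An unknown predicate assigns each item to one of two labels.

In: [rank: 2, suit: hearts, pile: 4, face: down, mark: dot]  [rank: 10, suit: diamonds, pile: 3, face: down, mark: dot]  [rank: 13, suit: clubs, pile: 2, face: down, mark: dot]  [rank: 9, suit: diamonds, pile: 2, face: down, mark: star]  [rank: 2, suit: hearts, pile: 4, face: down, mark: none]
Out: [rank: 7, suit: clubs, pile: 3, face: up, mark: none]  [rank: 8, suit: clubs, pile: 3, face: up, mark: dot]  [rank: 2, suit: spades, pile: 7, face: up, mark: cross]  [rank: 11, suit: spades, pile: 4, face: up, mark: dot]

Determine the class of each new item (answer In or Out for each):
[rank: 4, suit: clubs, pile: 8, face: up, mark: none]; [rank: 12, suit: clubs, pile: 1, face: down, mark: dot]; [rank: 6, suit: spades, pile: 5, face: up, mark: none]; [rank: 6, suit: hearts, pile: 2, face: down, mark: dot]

Out, In, Out, In

One predicate separates the groups cleanly: face is down.
[rank: 4, suit: clubs, pile: 8, face: up, mark: none]: face is up, fails this test → Out.
[rank: 12, suit: clubs, pile: 1, face: down, mark: dot]: face is down, satisfies this → In.
[rank: 6, suit: spades, pile: 5, face: up, mark: none]: face is up, fails this test → Out.
[rank: 6, suit: hearts, pile: 2, face: down, mark: dot]: face is down, satisfies this → In.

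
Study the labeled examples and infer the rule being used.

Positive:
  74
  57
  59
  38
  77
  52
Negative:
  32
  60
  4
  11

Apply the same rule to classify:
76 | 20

The common property of the 'Positive' items is: digit sum ≥ 7. No 'Negative' item has it.
76: digit sum 7+6 = 13, meets the rule → Positive.
20: digit sum 2+0 = 2, doesn't qualify → Negative.

Positive, Negative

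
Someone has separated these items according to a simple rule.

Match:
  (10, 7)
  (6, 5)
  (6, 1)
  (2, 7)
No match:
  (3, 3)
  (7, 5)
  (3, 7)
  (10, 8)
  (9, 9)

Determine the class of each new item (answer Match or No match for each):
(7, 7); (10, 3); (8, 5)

No match, Match, Match

The simplest hypothesis consistent with all the labels is: sum is odd.
(7, 7): 7+7 = 14, fails the rule → No match. (10, 3): 10+3 = 13, qualifies → Match. (8, 5): 8+5 = 13, qualifies → Match.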